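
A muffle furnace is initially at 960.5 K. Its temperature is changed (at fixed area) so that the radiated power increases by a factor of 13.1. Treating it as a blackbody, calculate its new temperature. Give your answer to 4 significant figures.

T₂ ≈ 1827 K

P ∝ T⁴, so T₂/T₁ = (P₂/P₁)^(1/4) = (13.1)^(1/4) = 1.90247.
T₂ = 960.5 × 1.90247 = 1827 K.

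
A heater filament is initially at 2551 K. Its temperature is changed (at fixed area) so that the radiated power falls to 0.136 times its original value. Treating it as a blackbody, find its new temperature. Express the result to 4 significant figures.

T₂ ≈ 1549 K

P ∝ T⁴, so T₂/T₁ = (P₂/P₁)^(1/4) = (0.136)^(1/4) = 0.607274.
T₂ = 2551 × 0.607274 = 1549 K.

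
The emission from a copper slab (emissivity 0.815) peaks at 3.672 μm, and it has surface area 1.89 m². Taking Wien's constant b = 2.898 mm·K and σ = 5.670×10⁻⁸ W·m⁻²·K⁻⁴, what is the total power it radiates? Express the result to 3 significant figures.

P ≈ 3.39×10⁴ W

Wien's law: T = b/λ_max = 2.898×10⁻³/3.672×10⁻⁶ = 789.216 K.
Area A = 1.89 m².
Then P = εσAT⁴ = 0.815×5.670×10⁻⁸×1.89×(789.216)⁴ = 3.39×10⁴ W.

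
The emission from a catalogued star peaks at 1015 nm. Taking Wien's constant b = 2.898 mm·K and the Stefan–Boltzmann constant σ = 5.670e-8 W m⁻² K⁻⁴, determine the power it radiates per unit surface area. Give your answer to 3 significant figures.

I ≈ 3.77×10⁶ W/m²

Wien's law: T = b/λ_max = 2.898×10⁻³/1.015×10⁻⁶ = 2855.17 K.
Then I = σT⁴ = 5.670×10⁻⁸×(2855.17)⁴ = 3.77×10⁶ W/m².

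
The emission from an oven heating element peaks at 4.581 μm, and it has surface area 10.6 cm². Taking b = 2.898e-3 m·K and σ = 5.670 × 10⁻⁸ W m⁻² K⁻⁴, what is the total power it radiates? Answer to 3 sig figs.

P ≈ 9.63 W

Wien's law: T = b/λ_max = 2.898×10⁻³/4.581×10⁻⁶ = 632.613 K.
Area A = 10.6 cm² = 1.06×10⁻³ m².
Then P = σAT⁴ = 5.670×10⁻⁸×1.06×10⁻³×(632.613)⁴ = 9.63 W.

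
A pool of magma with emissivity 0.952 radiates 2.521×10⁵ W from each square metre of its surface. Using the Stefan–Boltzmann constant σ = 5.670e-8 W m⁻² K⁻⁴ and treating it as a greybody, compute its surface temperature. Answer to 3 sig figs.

T ≈ 1.47×10³ K

I = εσT⁴, so T = (I/εσ)^(1/4) = (2.521×10⁵/(0.952×5.670×10⁻⁸))^(1/4) = 1.47×10³ K.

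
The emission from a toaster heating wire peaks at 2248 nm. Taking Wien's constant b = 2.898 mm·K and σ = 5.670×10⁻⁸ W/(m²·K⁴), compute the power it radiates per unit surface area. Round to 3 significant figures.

Wien's law: T = b/λ_max = 2.898×10⁻³/2.248×10⁻⁶ = 1289.15 K.
Then I = σT⁴ = 5.670×10⁻⁸×(1289.15)⁴ = 1.57×10⁵ W/m².

I ≈ 1.57×10⁵ W/m²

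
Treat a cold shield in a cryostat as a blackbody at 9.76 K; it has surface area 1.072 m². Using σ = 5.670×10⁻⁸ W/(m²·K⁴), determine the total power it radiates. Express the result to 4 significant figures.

Area A = 1.072 m².
P = σAT⁴ = 5.670×10⁻⁸ × 1.072 × (9.76)⁴ = 5.515×10⁻⁴ W.

P ≈ 5.515×10⁻⁴ W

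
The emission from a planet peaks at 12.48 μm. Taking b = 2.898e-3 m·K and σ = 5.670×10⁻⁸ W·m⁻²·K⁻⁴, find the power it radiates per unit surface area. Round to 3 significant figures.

Wien's law: T = b/λ_max = 2.898×10⁻³/1.248×10⁻⁵ = 232.212 K.
Then I = σT⁴ = 5.670×10⁻⁸×(232.212)⁴ = 165 W/m².

I ≈ 165 W/m²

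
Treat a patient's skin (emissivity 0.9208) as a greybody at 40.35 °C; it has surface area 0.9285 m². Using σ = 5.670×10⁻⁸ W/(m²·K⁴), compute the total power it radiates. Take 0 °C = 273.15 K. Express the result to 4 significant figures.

T = 40.35 °C + 273.15 = 313.50 K.
Area A = 0.9285 m².
P = εσAT⁴ = 0.9208 × 5.670×10⁻⁸ × 0.9285 × (313.50)⁴ = 468.3 W.

P ≈ 468.3 W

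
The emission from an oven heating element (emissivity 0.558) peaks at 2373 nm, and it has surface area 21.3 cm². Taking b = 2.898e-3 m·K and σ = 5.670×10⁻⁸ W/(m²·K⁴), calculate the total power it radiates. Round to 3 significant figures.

Wien's law: T = b/λ_max = 2.898×10⁻³/2.373×10⁻⁶ = 1221.24 K.
Area A = 21.3 cm² = 2.13×10⁻³ m².
Then P = εσAT⁴ = 0.558×5.670×10⁻⁸×2.13×10⁻³×(1221.24)⁴ = 150 W.

P ≈ 150 W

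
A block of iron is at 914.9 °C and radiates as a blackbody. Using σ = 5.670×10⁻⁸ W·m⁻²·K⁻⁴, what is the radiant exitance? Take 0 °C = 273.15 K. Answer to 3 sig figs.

T = 914.9 °C + 273.15 = 1188.05 K.
Stefan–Boltzmann: I = σT⁴ = 5.670×10⁻⁸ × (1188.05)⁴ = 1.13×10⁵ W/m².

I ≈ 1.13×10⁵ W/m²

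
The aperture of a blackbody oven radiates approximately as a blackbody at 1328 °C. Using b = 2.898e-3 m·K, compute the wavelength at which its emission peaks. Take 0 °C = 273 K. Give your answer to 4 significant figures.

T = 1328 °C + 273 = 1601 K.
Wien's displacement law: λ_max = b/T = (2.898×10⁻³ m·K)/(1601 K) = 1.8101×10⁻⁶ m.
That is 1.810 μm, in the infrared range.

λ_max ≈ 1.810 μm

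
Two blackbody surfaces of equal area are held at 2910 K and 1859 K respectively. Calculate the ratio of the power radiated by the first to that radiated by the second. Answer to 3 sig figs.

P₁/P₂ ≈ 6.00

With equal areas, P₁/P₂ = (T₁/T₂)⁴ = (2910/1859)⁴ = 6.00.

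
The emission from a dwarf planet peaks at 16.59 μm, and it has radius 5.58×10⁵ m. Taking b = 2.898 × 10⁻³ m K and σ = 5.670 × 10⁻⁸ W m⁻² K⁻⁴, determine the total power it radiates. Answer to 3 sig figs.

Wien's law: T = b/λ_max = 2.898×10⁻³/1.659×10⁻⁵ = 174.684 K.
Surface area A = 4πR² = 4π(5.58×10⁵ m)² = 3.91272×10¹² m².
Then P = σAT⁴ = 5.670×10⁻⁸×3.91272×10¹²×(174.684)⁴ = 2.07×10¹⁴ W.

P ≈ 2.07×10¹⁴ W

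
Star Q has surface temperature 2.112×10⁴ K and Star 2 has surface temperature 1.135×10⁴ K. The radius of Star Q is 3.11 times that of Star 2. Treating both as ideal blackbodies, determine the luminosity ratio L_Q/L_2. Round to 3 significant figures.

L ∝ R²T⁴, so L_Q/L_2 = (R_Q/R_2)²(T_Q/T_2)⁴ = (3.11)² × (2.112×10⁴/1.135×10⁴)⁴ = 9.6721 × 11.9893 = 116.

L_Q/L_2 ≈ 116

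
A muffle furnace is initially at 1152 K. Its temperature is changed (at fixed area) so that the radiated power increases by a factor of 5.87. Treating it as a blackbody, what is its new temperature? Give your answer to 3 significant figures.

T₂ ≈ 1.79×10³ K

P ∝ T⁴, so T₂/T₁ = (P₂/P₁)^(1/4) = (5.87)^(1/4) = 1.55654.
T₂ = 1152 × 1.55654 = 1.79×10³ K.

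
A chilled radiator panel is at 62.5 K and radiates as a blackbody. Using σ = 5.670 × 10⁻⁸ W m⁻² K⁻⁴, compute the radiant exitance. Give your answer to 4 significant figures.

Stefan–Boltzmann: I = σT⁴ = 5.670×10⁻⁸ × (62.5)⁴ = 0.8652 W/m².

I ≈ 0.8652 W/m²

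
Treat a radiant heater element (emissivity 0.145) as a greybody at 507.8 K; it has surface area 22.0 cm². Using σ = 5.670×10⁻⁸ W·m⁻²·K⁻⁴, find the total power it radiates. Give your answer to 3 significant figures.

P ≈ 1.20 W

Area A = 22.0 cm² = 2.20×10⁻³ m².
P = εσAT⁴ = 0.145 × 5.670×10⁻⁸ × 2.20×10⁻³ × (507.8)⁴ = 1.20 W.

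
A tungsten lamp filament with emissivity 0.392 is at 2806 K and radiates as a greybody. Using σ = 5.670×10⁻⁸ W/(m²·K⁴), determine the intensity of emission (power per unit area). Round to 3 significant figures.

I ≈ 1.38×10⁶ W/m²

Stefan–Boltzmann: I = εσT⁴ = 0.392 × 5.670×10⁻⁸ × (2806)⁴ = 1.38×10⁶ W/m².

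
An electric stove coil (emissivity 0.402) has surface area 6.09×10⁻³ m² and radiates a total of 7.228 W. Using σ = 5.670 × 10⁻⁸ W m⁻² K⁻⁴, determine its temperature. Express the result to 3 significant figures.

Area A = 6.09×10⁻³ m².
P = εσAT⁴ ⇒ T = (P/(εσA))^(1/4) = (7.228/(0.402×5.670×10⁻⁸×6.09×10⁻³))^(1/4) = 478 K.

T ≈ 478 K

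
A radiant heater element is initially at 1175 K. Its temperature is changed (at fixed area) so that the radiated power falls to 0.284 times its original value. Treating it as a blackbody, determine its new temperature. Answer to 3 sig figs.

P ∝ T⁴, so T₂/T₁ = (P₂/P₁)^(1/4) = (0.284)^(1/4) = 0.730011.
T₂ = 1175 × 0.730011 = 858 K.

T₂ ≈ 858 K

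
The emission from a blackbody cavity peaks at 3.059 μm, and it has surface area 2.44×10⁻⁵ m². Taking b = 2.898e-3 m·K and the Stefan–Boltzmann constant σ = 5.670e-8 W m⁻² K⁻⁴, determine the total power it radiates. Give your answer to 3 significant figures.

P ≈ 1.11 W

Wien's law: T = b/λ_max = 2.898×10⁻³/3.059×10⁻⁶ = 947.368 K.
Area A = 2.44×10⁻⁵ m².
Then P = σAT⁴ = 5.670×10⁻⁸×2.44×10⁻⁵×(947.368)⁴ = 1.11 W.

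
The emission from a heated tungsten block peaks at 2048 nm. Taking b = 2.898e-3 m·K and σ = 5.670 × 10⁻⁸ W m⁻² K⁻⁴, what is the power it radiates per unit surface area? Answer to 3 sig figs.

Wien's law: T = b/λ_max = 2.898×10⁻³/2.048×10⁻⁶ = 1415.04 K.
Then I = σT⁴ = 5.670×10⁻⁸×(1415.04)⁴ = 2.27×10⁵ W/m².

I ≈ 2.27×10⁵ W/m²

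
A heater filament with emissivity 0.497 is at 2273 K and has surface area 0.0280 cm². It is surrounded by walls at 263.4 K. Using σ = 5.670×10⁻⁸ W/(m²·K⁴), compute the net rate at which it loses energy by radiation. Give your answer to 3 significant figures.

Area A = 0.0280 cm² = 2.80×10⁻⁶ m².
Net radiated power P_net = εσA(T⁴ − T₀⁴) = 0.497×5.670×10⁻⁸×2.80×10⁻⁶×(2273⁴ − 263.4⁴).
T⁴ − T₀⁴ = 2.66930×10¹³ − 4.81352×10⁹ = 2.66882×10¹³ K⁴, so P_net = 2.11 W.

Net loss ≈ 2.11 W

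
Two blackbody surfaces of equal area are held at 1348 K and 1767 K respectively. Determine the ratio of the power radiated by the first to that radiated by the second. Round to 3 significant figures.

P₁/P₂ ≈ 0.339

With equal areas, P₁/P₂ = (T₁/T₂)⁴ = (1348/1767)⁴ = 0.339.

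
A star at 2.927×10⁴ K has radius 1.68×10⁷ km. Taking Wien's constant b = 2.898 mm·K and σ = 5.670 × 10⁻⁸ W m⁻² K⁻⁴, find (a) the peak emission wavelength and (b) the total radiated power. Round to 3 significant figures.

λ_max ≈ 99.0 nm; P ≈ 1.48×10³² W

(a) λ_max = b/T = 2.898×10⁻³/2.927×10⁴ = 9.901×10⁻⁸ m = 99.0 nm.
Surface area A = 4πR² = 4π(1.68×10¹⁰ m)² = 3.54673×10²¹ m².
(b) P = σAT⁴ = 5.670×10⁻⁸×3.54673×10²¹×(2.927×10⁴)⁴ = 1.48×10³² W.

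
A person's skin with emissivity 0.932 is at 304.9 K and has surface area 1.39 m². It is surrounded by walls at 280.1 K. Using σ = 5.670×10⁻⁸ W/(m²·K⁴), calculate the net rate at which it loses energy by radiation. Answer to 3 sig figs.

Area A = 1.39 m².
Net radiated power P_net = εσA(T⁴ − T₀⁴) = 0.932×5.670×10⁻⁸×1.39×(304.9⁴ − 280.1⁴).
T⁴ − T₀⁴ = 8.64231×10⁹ − 6.15535×10⁹ = 2.48696×10⁹ K⁴, so P_net = 183 W.

Net loss ≈ 183 W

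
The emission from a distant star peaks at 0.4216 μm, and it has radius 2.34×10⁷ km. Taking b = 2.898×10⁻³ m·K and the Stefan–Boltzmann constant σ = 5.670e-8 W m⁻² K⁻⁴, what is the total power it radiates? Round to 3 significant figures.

Wien's law: T = b/λ_max = 2.898×10⁻³/4.216×10⁻⁷ = 6873.81 K.
Surface area A = 4πR² = 4π(2.34×10¹⁰ m)² = 6.88084×10²¹ m².
Then P = σAT⁴ = 5.670×10⁻⁸×6.88084×10²¹×(6873.81)⁴ = 8.71×10²⁹ W.

P ≈ 8.71×10²⁹ W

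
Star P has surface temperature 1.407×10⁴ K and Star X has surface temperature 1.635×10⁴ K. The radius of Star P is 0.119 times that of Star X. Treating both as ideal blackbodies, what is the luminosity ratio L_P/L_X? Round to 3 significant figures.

L_P/L_X ≈ 7.77×10⁻³

L ∝ R²T⁴, so L_P/L_X = (R_P/R_X)²(T_P/T_X)⁴ = (0.119)² × (1.407×10⁴/1.635×10⁴)⁴ = 0.014161 × 0.548410 = 7.77×10⁻³.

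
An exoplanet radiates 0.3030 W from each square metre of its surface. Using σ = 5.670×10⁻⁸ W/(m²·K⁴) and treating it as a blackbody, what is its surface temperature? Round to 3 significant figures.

T ≈ 48.1 K

I = σT⁴, so T = (I/σ)^(1/4) = (0.3030/(5.670×10⁻⁸))^(1/4) = 48.1 K.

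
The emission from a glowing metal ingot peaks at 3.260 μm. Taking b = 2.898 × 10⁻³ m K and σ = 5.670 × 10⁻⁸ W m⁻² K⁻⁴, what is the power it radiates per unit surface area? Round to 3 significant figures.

Wien's law: T = b/λ_max = 2.898×10⁻³/3.260×10⁻⁶ = 888.957 K.
Then I = σT⁴ = 5.670×10⁻⁸×(888.957)⁴ = 3.54×10⁴ W/m².

I ≈ 3.54×10⁴ W/m²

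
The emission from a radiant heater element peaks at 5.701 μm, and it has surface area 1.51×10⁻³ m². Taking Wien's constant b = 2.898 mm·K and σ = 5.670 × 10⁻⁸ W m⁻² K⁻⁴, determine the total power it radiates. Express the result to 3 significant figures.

Wien's law: T = b/λ_max = 2.898×10⁻³/5.701×10⁻⁶ = 508.332 K.
Area A = 1.51×10⁻³ m².
Then P = σAT⁴ = 5.670×10⁻⁸×1.51×10⁻³×(508.332)⁴ = 5.72 W.

P ≈ 5.72 W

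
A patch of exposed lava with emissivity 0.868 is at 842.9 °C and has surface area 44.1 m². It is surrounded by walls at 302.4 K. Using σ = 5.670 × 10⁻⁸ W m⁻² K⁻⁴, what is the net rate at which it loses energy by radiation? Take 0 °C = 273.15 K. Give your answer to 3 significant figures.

T = 842.9 °C + 273.15 = 1116.05 K.
Area A = 44.1 m².
Net radiated power P_net = εσA(T⁴ − T₀⁴) = 0.868×5.670×10⁻⁸×44.1×(1116.05⁴ − 302.4⁴).
T⁴ − T₀⁴ = 1.55144×10¹² − 8.36233×10⁹ = 1.54308×10¹² K⁴, so P_net = 3.35×10⁶ W.

Net loss ≈ 3.35×10⁶ W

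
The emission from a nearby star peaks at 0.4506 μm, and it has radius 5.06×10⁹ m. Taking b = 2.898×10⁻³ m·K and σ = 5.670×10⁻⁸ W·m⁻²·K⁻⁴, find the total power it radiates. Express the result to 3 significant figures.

P ≈ 3.12×10²⁸ W

Wien's law: T = b/λ_max = 2.898×10⁻³/4.506×10⁻⁷ = 6431.42 K.
Surface area A = 4πR² = 4π(5.06×10⁹ m)² = 3.21744×10²⁰ m².
Then P = σAT⁴ = 5.670×10⁻⁸×3.21744×10²⁰×(6431.42)⁴ = 3.12×10²⁸ W.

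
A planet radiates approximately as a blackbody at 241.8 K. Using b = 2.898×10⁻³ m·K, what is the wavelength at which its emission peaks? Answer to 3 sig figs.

Wien's displacement law: λ_max = b/T = (2.898×10⁻³ m·K)/(241.8 K) = 1.199×10⁻⁵ m.
That is 12.0 μm, in the infrared range.

λ_max ≈ 12.0 μm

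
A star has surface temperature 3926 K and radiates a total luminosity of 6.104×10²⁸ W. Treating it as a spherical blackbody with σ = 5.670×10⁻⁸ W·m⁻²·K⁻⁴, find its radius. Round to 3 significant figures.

R ≈ 1.90×10¹⁰ m

L = 4πR²σT⁴ ⇒ R = √(L/(4πσT⁴)).
σT⁴ = 1.34705×10⁷ W/m², so R = √(6.104×10²⁸/(4π×1.34705×10⁷)) = 1.90×10¹⁰ m.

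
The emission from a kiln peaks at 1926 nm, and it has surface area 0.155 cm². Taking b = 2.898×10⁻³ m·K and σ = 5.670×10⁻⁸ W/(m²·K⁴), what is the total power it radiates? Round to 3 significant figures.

Wien's law: T = b/λ_max = 2.898×10⁻³/1.926×10⁻⁶ = 1504.67 K.
Area A = 0.155 cm² = 1.55×10⁻⁵ m².
Then P = σAT⁴ = 5.670×10⁻⁸×1.55×10⁻⁵×(1504.67)⁴ = 4.50 W.

P ≈ 4.50 W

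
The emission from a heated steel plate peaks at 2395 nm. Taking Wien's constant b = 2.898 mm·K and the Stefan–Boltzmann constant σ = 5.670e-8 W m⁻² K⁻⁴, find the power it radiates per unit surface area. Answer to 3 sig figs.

I ≈ 1.22×10⁵ W/m²

Wien's law: T = b/λ_max = 2.898×10⁻³/2.395×10⁻⁶ = 1210.02 K.
Then I = σT⁴ = 5.670×10⁻⁸×(1210.02)⁴ = 1.22×10⁵ W/m².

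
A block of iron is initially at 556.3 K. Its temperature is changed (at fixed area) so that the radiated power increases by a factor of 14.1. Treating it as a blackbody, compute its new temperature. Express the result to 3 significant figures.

P ∝ T⁴, so T₂/T₁ = (P₂/P₁)^(1/4) = (14.1)^(1/4) = 1.93778.
T₂ = 556.3 × 1.93778 = 1.08×10³ K.

T₂ ≈ 1.08×10³ K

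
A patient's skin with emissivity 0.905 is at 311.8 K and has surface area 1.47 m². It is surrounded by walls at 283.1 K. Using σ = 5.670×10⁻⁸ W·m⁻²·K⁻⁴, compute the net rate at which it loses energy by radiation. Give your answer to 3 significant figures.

Net loss ≈ 228 W

Area A = 1.47 m².
Net radiated power P_net = εσA(T⁴ − T₀⁴) = 0.905×5.670×10⁻⁸×1.47×(311.8⁴ − 283.1⁴).
T⁴ − T₀⁴ = 9.45158×10⁹ − 6.42332×10⁹ = 3.02826×10⁹ K⁴, so P_net = 228 W.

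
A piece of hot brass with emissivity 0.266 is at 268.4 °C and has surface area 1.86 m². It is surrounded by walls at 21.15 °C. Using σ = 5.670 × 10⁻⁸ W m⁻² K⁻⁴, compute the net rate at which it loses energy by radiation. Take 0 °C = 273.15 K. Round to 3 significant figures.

T = 268.4 °C + 273.15 = 541.55 K.
Surroundings: T = 21.15 °C + 273.15 = 294.30 K.
Area A = 1.86 m².
Net radiated power P_net = εσA(T⁴ − T₀⁴) = 0.266×5.670×10⁻⁸×1.86×(541.55⁴ − 294.30⁴).
T⁴ − T₀⁴ = 8.60110×10¹⁰ − 7.50172×10⁹ = 7.85093×10¹⁰ K⁴, so P_net = 2.20×10³ W.

Net loss ≈ 2.20×10³ W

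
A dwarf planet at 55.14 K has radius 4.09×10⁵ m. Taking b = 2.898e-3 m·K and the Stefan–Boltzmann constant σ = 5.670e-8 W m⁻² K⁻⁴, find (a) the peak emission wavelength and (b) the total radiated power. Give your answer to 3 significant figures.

λ_max ≈ 52.6 μm; P ≈ 1.10×10¹² W

(a) λ_max = b/T = 2.898×10⁻³/55.14 = 5.256×10⁻⁵ m = 52.6 μm.
Surface area A = 4πR² = 4π(4.09×10⁵ m)² = 2.10212×10¹² m².
(b) P = σAT⁴ = 5.670×10⁻⁸×2.10212×10¹²×(55.14)⁴ = 1.10×10¹² W.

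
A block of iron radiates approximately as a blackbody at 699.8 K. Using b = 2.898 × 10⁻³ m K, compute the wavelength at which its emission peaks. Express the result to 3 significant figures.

Wien's displacement law: λ_max = b/T = (2.898×10⁻³ m·K)/(699.8 K) = 4.141×10⁻⁶ m.
That is 4.14 μm, in the infrared range.

λ_max ≈ 4.14 μm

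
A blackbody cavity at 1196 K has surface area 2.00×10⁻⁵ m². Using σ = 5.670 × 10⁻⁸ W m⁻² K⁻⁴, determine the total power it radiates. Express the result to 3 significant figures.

P ≈ 2.32 W

Area A = 2.00×10⁻⁵ m².
P = σAT⁴ = 5.670×10⁻⁸ × 2.00×10⁻⁵ × (1196)⁴ = 2.32 W.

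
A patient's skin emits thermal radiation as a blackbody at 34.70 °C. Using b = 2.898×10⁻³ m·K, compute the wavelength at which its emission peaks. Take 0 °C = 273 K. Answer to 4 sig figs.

λ_max ≈ 9.418 μm

T = 34.70 °C + 273 = 307.70 K.
Wien's displacement law: λ_max = b/T = (2.898×10⁻³ m·K)/(307.70 K) = 9.4183×10⁻⁶ m.
That is 9.418 μm, in the infrared range.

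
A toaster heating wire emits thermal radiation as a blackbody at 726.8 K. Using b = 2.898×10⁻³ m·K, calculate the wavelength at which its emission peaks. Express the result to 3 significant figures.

λ_max ≈ 3.99 μm

Wien's displacement law: λ_max = b/T = (2.898×10⁻³ m·K)/(726.8 K) = 3.987×10⁻⁶ m.
That is 3.99 μm, in the infrared range.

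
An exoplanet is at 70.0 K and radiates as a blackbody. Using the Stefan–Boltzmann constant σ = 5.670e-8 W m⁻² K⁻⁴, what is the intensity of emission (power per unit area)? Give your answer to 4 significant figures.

I ≈ 1.361 W/m²

Stefan–Boltzmann: I = σT⁴ = 5.670×10⁻⁸ × (70.0)⁴ = 1.361 W/m².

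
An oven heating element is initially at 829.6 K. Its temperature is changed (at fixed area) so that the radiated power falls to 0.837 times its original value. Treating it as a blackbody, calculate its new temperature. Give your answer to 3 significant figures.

P ∝ T⁴, so T₂/T₁ = (P₂/P₁)^(1/4) = (0.837)^(1/4) = 0.956492.
T₂ = 829.6 × 0.956492 = 794 K.

T₂ ≈ 794 K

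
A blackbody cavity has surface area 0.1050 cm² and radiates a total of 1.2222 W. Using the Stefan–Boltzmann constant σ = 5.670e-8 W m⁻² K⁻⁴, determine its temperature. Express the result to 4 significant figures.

Area A = 0.1050 cm² = 1.050×10⁻⁵ m².
P = σAT⁴ ⇒ T = (P/(σA))^(1/4) = (1.2222/(5.670×10⁻⁸×1.050×10⁻⁵))^(1/4) = 1197 K.

T ≈ 1197 K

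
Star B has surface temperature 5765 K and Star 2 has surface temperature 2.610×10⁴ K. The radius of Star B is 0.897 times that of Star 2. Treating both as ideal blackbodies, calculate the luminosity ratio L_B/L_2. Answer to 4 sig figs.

L ∝ R²T⁴, so L_B/L_2 = (R_B/R_2)²(T_B/T_2)⁴ = (0.897)² × (5765/2.610×10⁴)⁴ = 0.804609 × 2.38032×10⁻³ = 1.915×10⁻³.

L_B/L_2 ≈ 1.915×10⁻³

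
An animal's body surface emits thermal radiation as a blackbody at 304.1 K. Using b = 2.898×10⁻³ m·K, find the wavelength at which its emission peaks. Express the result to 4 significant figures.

Wien's displacement law: λ_max = b/T = (2.898×10⁻³ m·K)/(304.1 K) = 9.5298×10⁻⁶ m.
That is 9.530 μm, in the infrared range.

λ_max ≈ 9.530 μm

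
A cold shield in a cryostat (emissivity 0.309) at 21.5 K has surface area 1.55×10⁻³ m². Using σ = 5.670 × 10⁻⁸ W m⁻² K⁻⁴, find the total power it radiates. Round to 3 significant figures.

Area A = 1.55×10⁻³ m².
P = εσAT⁴ = 0.309 × 5.670×10⁻⁸ × 1.55×10⁻³ × (21.5)⁴ = 5.80×10⁻⁶ W.

P ≈ 5.80×10⁻⁶ W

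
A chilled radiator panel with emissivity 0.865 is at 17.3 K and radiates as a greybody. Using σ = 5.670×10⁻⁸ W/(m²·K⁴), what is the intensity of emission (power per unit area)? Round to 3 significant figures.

I ≈ 4.39×10⁻³ W/m²

Stefan–Boltzmann: I = εσT⁴ = 0.865 × 5.670×10⁻⁸ × (17.3)⁴ = 4.39×10⁻³ W/m².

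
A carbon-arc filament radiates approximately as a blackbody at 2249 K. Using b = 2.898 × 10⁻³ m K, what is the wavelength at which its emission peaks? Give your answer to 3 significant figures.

Wien's displacement law: λ_max = b/T = (2.898×10⁻³ m·K)/(2249 K) = 1.289×10⁻⁶ m.
That is 1.29×10³ nm, in the infrared range.

λ_max ≈ 1.29×10³ nm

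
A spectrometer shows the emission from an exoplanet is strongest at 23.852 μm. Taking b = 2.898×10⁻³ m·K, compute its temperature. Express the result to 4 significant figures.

T ≈ 121.5 K

Wien's law gives T = b/λ_max = (2.898×10⁻³ m·K)/(2.3852×10⁻⁵ m) = 121.5 K.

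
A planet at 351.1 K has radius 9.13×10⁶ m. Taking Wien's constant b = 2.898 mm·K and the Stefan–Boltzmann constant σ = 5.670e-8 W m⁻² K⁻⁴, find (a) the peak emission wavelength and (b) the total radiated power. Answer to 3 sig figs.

(a) λ_max = b/T = 2.898×10⁻³/351.1 = 8.254×10⁻⁶ m = 8.25 μm.
Surface area A = 4πR² = 4π(9.13×10⁶ m)² = 1.04749×10¹⁵ m².
(b) P = σAT⁴ = 5.670×10⁻⁸×1.04749×10¹⁵×(351.1)⁴ = 9.03×10¹⁷ W.

λ_max ≈ 8.25 μm; P ≈ 9.03×10¹⁷ W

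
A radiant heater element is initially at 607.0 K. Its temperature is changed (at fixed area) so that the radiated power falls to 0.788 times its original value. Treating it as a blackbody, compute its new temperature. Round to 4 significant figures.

T₂ ≈ 571.9 K

P ∝ T⁴, so T₂/T₁ = (P₂/P₁)^(1/4) = (0.788)^(1/4) = 0.942175.
T₂ = 607.0 × 0.942175 = 571.9 K.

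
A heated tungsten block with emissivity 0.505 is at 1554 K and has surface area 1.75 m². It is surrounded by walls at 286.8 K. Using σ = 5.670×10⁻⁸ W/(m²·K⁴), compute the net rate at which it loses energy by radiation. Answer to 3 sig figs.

Area A = 1.75 m².
Net radiated power P_net = εσA(T⁴ − T₀⁴) = 0.505×5.670×10⁻⁸×1.75×(1554⁴ − 286.8⁴).
T⁴ − T₀⁴ = 5.83182×10¹² − 6.76576×10⁹ = 5.82505×10¹² K⁴, so P_net = 2.92×10⁵ W.

Net loss ≈ 2.92×10⁵ W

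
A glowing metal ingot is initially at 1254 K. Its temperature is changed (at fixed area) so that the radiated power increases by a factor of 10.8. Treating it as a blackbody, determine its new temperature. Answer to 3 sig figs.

P ∝ T⁴, so T₂/T₁ = (P₂/P₁)^(1/4) = (10.8)^(1/4) = 1.81283.
T₂ = 1254 × 1.81283 = 2.27×10³ K.

T₂ ≈ 2.27×10³ K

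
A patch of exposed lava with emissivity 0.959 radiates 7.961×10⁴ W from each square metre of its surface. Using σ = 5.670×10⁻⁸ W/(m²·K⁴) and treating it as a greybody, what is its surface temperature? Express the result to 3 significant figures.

I = εσT⁴, so T = (I/εσ)^(1/4) = (7.961×10⁴/(0.959×5.670×10⁻⁸))^(1/4) = 1.10×10³ K.

T ≈ 1.10×10³ K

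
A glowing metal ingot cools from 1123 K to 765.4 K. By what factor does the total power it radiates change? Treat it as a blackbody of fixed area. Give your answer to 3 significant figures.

P ∝ T⁴, so P₂/P₁ = (T₂/T₁)⁴ = (765.4/1123)⁴ = (0.681567)⁴ = 0.216.

P₂/P₁ ≈ 0.216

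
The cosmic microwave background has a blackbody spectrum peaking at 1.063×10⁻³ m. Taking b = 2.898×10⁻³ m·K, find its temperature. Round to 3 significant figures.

T ≈ 2.73 K

Wien's law gives T = b/λ_max = (2.898×10⁻³ m·K)/(1.063×10⁻³ m) = 2.73 K.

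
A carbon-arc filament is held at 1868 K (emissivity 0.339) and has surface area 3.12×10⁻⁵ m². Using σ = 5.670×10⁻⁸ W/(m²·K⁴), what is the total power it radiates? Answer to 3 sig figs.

P ≈ 7.30 W

Area A = 3.12×10⁻⁵ m².
P = εσAT⁴ = 0.339 × 5.670×10⁻⁸ × 3.12×10⁻⁵ × (1868)⁴ = 7.30 W.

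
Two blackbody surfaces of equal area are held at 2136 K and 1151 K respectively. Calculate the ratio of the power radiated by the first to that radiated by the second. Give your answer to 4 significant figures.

With equal areas, P₁/P₂ = (T₁/T₂)⁴ = (2136/1151)⁴ = 11.86.

P₁/P₂ ≈ 11.86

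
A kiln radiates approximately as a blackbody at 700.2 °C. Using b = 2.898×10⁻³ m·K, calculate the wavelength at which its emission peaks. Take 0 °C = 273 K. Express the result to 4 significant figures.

λ_max ≈ 2.978 μm

T = 700.2 °C + 273 = 973.2 K.
Wien's displacement law: λ_max = b/T = (2.898×10⁻³ m·K)/(973.2 K) = 2.9778×10⁻⁶ m.
That is 2.978 μm, in the infrared range.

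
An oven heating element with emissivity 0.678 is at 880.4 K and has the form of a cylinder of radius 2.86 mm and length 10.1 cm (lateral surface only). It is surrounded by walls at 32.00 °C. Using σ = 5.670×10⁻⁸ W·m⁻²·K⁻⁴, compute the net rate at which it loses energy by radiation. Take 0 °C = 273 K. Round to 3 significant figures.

Surroundings: T = 32.00 °C + 273 = 305.00 K.
Lateral area A = 2πrL = 2π×2.86×10⁻³×0.101 = 1.81496×10⁻³ m².
Net radiated power P_net = εσA(T⁴ − T₀⁴) = 0.678×5.670×10⁻⁸×1.81496×10⁻³×(880.4⁴ − 305.00⁴).
T⁴ − T₀⁴ = 6.00786×10¹¹ − 8.65365×10⁹ = 5.92132×10¹¹ K⁴, so P_net = 41.3 W.

Net loss ≈ 41.3 W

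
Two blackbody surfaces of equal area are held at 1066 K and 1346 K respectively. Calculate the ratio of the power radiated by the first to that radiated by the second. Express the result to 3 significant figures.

P₁/P₂ ≈ 0.393

With equal areas, P₁/P₂ = (T₁/T₂)⁴ = (1066/1346)⁴ = 0.393.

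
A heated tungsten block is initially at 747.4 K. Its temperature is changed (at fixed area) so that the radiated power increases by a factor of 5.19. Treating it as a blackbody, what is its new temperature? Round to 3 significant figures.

P ∝ T⁴, so T₂/T₁ = (P₂/P₁)^(1/4) = (5.19)^(1/4) = 1.50936.
T₂ = 747.4 × 1.50936 = 1.13×10³ K.

T₂ ≈ 1.13×10³ K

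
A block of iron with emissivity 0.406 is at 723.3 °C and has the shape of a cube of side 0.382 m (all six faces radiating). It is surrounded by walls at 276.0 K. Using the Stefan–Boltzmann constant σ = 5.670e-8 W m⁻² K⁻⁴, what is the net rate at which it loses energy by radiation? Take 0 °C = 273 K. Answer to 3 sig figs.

T = 723.3 °C + 273 = 996.3 K.
Area A = 6s² = 6×(0.382 m)² = 0.875544 m².
Net radiated power P_net = εσA(T⁴ − T₀⁴) = 0.406×5.670×10⁻⁸×0.875544×(996.3⁴ − 276.0⁴).
T⁴ − T₀⁴ = 9.85282×10¹¹ − 5.80278×10⁹ = 9.79479×10¹¹ K⁴, so P_net = 1.97×10⁴ W.

Net loss ≈ 1.97×10⁴ W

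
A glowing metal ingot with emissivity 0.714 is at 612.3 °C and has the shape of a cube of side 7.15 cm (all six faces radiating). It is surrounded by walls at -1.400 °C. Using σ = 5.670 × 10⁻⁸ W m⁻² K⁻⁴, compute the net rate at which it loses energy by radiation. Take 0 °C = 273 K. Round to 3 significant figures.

Net loss ≈ 756 W

T = 612.3 °C + 273 = 885.3 K.
Surroundings: T = -1.400 °C + 273 = 271.600 K.
Area A = 6s² = 6×(0.0715 m)² = 0.0306735 m².
Net radiated power P_net = εσA(T⁴ − T₀⁴) = 0.714×5.670×10⁻⁸×0.0306735×(885.3⁴ − 271.600⁴).
T⁴ − T₀⁴ = 6.14274×10¹¹ − 5.44151×10⁹ = 6.08832×10¹¹ K⁴, so P_net = 756 W.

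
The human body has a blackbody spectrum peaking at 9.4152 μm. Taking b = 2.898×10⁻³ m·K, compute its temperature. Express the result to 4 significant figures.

T ≈ 307.8 K

Wien's law gives T = b/λ_max = (2.898×10⁻³ m·K)/(9.4152×10⁻⁶ m) = 307.8 K.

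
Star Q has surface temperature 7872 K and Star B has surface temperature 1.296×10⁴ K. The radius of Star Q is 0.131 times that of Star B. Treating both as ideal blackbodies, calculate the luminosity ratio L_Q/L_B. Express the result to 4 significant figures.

L ∝ R²T⁴, so L_Q/L_B = (R_Q/R_B)²(T_Q/T_B)⁴ = (0.131)² × (7872/1.296×10⁴)⁴ = 0.017161 × 0.136119 = 2.336×10⁻³.

L_Q/L_B ≈ 2.336×10⁻³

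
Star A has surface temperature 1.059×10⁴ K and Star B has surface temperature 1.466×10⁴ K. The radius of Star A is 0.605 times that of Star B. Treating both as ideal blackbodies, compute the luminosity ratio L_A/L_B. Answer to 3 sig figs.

L ∝ R²T⁴, so L_A/L_B = (R_A/R_B)²(T_A/T_B)⁴ = (0.605)² × (1.059×10⁴/1.466×10⁴)⁴ = 0.366025 × 0.272300 = 0.0997.

L_A/L_B ≈ 0.0997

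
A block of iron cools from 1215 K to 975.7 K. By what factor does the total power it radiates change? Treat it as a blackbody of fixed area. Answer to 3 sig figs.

P₂/P₁ ≈ 0.416

P ∝ T⁴, so P₂/P₁ = (T₂/T₁)⁴ = (975.7/1215)⁴ = (0.803045)⁴ = 0.416.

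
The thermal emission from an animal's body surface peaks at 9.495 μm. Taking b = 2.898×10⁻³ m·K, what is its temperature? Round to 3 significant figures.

Wien's law gives T = b/λ_max = (2.898×10⁻³ m·K)/(9.495×10⁻⁶ m) = 305 K.

T ≈ 305 K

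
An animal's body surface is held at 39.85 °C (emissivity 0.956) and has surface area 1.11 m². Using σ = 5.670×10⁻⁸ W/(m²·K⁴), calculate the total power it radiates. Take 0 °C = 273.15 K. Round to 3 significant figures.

P ≈ 577 W

T = 39.85 °C + 273.15 = 313.00 K.
Area A = 1.11 m².
P = εσAT⁴ = 0.956 × 5.670×10⁻⁸ × 1.11 × (313.00)⁴ = 577 W.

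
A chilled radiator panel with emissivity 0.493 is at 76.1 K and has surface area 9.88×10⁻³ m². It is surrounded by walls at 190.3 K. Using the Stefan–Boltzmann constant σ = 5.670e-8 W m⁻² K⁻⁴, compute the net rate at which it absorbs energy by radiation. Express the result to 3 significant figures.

Net gain ≈ 0.353 W

Area A = 9.88×10⁻³ m².
Net radiated power P_net = εσA(T⁴ − T₀⁴) = 0.493×5.670×10⁻⁸×9.88×10⁻³×(76.1⁴ − 190.3⁴).
T⁴ − T₀⁴ = 3.35381×10⁷ − 1.31146×10⁹ = -1.27792×10⁹ K⁴, so P_net = -0.353 W — negative, meaning a net gain of 0.353 W.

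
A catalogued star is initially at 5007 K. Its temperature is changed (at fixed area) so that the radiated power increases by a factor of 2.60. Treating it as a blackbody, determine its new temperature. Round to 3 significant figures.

P ∝ T⁴, so T₂/T₁ = (P₂/P₁)^(1/4) = (2.60)^(1/4) = 1.26982.
T₂ = 5007 × 1.26982 = 6.36×10³ K.

T₂ ≈ 6.36×10³ K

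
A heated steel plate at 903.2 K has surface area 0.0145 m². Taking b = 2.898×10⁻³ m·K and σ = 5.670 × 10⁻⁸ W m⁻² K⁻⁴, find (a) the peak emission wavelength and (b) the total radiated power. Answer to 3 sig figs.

(a) λ_max = b/T = 2.898×10⁻³/903.2 = 3.209×10⁻⁶ m = 3.21 μm.
Area A = 0.0145 m².
(b) P = σAT⁴ = 5.670×10⁻⁸×0.0145×(903.2)⁴ = 547 W.

λ_max ≈ 3.21 μm; P ≈ 547 W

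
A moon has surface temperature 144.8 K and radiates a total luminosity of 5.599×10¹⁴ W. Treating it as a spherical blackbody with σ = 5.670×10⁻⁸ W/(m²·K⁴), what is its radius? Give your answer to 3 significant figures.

L = 4πR²σT⁴ ⇒ R = √(L/(4πσT⁴)).
σT⁴ = 24.9263 W/m², so R = √(5.599×10¹⁴/(4π×24.9263)) = 1.34×10⁶ m.

R ≈ 1.34×10⁶ m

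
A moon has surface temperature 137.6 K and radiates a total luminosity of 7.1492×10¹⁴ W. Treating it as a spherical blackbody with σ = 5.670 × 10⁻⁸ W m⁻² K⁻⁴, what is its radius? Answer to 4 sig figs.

R ≈ 1.673×10⁶ m

L = 4πR²σT⁴ ⇒ R = √(L/(4πσT⁴)).
σT⁴ = 20.3262 W/m², so R = √(7.1492×10¹⁴/(4π×20.3262)) = 1.673×10⁶ m.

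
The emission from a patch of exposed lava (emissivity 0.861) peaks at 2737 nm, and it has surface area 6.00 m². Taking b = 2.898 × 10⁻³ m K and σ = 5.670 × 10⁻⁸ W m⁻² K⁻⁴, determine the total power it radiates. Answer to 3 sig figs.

Wien's law: T = b/λ_max = 2.898×10⁻³/2.737×10⁻⁶ = 1058.82 K.
Area A = 6.00 m².
Then P = εσAT⁴ = 0.861×5.670×10⁻⁸×6.00×(1058.82)⁴ = 3.68×10⁵ W.

P ≈ 3.68×10⁵ W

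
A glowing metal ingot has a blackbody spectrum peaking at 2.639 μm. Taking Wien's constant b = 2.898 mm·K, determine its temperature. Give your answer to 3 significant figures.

Wien's law gives T = b/λ_max = (2.898×10⁻³ m·K)/(2.639×10⁻⁶ m) = 1.10×10³ K.

T ≈ 1.10×10³ K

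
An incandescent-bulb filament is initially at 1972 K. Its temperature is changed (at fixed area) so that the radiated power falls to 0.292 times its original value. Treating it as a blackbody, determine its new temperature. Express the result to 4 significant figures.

P ∝ T⁴, so T₂/T₁ = (P₂/P₁)^(1/4) = (0.292)^(1/4) = 0.735099.
T₂ = 1972 × 0.735099 = 1450 K.

T₂ ≈ 1450 K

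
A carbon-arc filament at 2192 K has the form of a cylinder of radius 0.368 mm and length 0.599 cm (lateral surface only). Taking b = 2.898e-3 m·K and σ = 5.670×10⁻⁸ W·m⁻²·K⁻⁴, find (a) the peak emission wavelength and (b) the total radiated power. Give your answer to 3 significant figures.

(a) λ_max = b/T = 2.898×10⁻³/2192 = 1.322×10⁻⁶ m = 1.32 μm.
Lateral area A = 2πrL = 2π×3.68×10⁻⁴×5.99×10⁻³ = 1.38502×10⁻⁵ m².
(b) P = σAT⁴ = 5.670×10⁻⁸×1.38502×10⁻⁵×(2192)⁴ = 18.1 W.

λ_max ≈ 1.32 μm; P ≈ 18.1 W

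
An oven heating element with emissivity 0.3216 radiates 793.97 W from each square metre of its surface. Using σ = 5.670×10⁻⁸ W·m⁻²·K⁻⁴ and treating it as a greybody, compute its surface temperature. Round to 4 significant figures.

T ≈ 456.8 K

I = εσT⁴, so T = (I/εσ)^(1/4) = (793.97/(0.3216×5.670×10⁻⁸))^(1/4) = 456.8 K.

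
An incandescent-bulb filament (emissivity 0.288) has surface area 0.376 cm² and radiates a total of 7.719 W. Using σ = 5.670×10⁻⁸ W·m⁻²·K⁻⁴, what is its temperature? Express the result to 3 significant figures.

T ≈ 1.88×10³ K

Area A = 0.376 cm² = 3.76×10⁻⁵ m².
P = εσAT⁴ ⇒ T = (P/(εσA))^(1/4) = (7.719/(0.288×5.670×10⁻⁸×3.76×10⁻⁵))^(1/4) = 1.88×10³ K.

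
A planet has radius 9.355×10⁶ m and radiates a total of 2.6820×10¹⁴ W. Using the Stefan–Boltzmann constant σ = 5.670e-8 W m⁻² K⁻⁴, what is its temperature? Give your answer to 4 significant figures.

Surface area A = 4πR² = 4π(9.355×10⁶ m)² = 1.09976×10¹⁵ m².
P = σAT⁴ ⇒ T = (P/(σA))^(1/4) = (2.6820×10¹⁴/(5.670×10⁻⁸×1.09976×10¹⁵))^(1/4) = 45.54 K.

T ≈ 45.54 K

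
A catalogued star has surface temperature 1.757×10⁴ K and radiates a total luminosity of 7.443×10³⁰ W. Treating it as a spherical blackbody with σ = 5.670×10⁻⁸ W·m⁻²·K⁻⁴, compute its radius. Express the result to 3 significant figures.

L = 4πR²σT⁴ ⇒ R = √(L/(4πσT⁴)).
σT⁴ = 5.40344×10⁹ W/m², so R = √(7.443×10³⁰/(4π×5.40344×10⁹)) = 1.05×10¹⁰ m.

R ≈ 1.05×10¹⁰ m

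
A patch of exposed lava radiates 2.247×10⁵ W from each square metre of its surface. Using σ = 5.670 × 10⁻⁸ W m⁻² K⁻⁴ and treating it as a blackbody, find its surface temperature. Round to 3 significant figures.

T ≈ 1.41×10³ K

I = σT⁴, so T = (I/σ)^(1/4) = (2.247×10⁵/(5.670×10⁻⁸))^(1/4) = 1.41×10³ K.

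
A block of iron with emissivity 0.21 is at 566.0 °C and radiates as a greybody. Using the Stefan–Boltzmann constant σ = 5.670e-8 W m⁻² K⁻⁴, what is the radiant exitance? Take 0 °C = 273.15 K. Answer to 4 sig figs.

I ≈ 5904 W/m²

T = 566.0 °C + 273.15 = 839.15 K.
Stefan–Boltzmann: I = εσT⁴ = 0.21 × 5.670×10⁻⁸ × (839.15)⁴ = 5904 W/m².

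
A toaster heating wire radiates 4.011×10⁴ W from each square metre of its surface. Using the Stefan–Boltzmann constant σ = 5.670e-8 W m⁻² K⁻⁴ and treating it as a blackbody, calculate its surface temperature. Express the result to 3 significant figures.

T ≈ 917 K

I = σT⁴, so T = (I/σ)^(1/4) = (4.011×10⁴/(5.670×10⁻⁸))^(1/4) = 917 K.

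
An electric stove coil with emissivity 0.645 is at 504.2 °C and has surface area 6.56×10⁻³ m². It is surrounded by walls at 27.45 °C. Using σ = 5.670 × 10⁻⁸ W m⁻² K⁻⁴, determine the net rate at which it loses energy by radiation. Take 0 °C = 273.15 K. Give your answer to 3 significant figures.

T = 504.2 °C + 273.15 = 777.35 K.
Surroundings: T = 27.45 °C + 273.15 = 300.60 K.
Area A = 6.56×10⁻³ m².
Net radiated power P_net = εσA(T⁴ − T₀⁴) = 0.645×5.670×10⁻⁸×6.56×10⁻³×(777.35⁴ − 300.60⁴).
T⁴ − T₀⁴ = 3.65146×10¹¹ − 8.16499×10⁹ = 3.56981×10¹¹ K⁴, so P_net = 85.6 W.

Net loss ≈ 85.6 W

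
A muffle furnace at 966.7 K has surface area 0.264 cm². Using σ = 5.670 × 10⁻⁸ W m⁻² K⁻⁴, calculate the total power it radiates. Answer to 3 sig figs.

P ≈ 1.31 W

Area A = 0.264 cm² = 2.64×10⁻⁵ m².
P = σAT⁴ = 5.670×10⁻⁸ × 2.64×10⁻⁵ × (966.7)⁴ = 1.31 W.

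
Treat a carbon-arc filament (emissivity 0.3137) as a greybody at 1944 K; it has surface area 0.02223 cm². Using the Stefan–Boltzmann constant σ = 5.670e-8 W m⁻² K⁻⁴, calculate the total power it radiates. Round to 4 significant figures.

P ≈ 0.5647 W

Area A = 0.02223 cm² = 2.223×10⁻⁶ m².
P = εσAT⁴ = 0.3137 × 5.670×10⁻⁸ × 2.223×10⁻⁶ × (1944)⁴ = 0.5647 W.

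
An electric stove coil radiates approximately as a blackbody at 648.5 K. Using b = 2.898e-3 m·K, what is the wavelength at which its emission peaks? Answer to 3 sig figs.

λ_max ≈ 4.47 μm

Wien's displacement law: λ_max = b/T = (2.898×10⁻³ m·K)/(648.5 K) = 4.469×10⁻⁶ m.
That is 4.47 μm, in the infrared range.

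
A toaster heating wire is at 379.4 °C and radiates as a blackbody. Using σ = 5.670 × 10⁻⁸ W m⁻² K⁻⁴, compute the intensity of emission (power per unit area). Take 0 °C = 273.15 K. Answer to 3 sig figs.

T = 379.4 °C + 273.15 = 652.55 K.
Stefan–Boltzmann: I = σT⁴ = 5.670×10⁻⁸ × (652.55)⁴ = 1.03×10⁴ W/m².

I ≈ 1.03×10⁴ W/m²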